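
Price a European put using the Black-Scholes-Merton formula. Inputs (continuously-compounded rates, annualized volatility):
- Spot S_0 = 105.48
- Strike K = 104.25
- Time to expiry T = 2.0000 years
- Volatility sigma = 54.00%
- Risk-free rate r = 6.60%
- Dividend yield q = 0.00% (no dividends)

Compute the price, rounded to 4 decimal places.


Answer: Price = 22.7022

Derivation:
d1 = (ln(S/K) + (r - q + 0.5*sigma^2) * T) / (sigma * sqrt(T)) = 0.57004526
d2 = d1 - sigma * sqrt(T) = -0.19363006
exp(-rT) = 0.87634100; exp(-qT) = 1.00000000
P = K * exp(-rT) * N(-d2) - S_0 * exp(-qT) * N(-d1)
N(-d1) = 0.28432350; N(-d2) = 0.57676722
P = 104.2500 * 0.87634100 * 0.57676722 - 105.4800 * 1.00000000 * 0.28432350 = 22.7022


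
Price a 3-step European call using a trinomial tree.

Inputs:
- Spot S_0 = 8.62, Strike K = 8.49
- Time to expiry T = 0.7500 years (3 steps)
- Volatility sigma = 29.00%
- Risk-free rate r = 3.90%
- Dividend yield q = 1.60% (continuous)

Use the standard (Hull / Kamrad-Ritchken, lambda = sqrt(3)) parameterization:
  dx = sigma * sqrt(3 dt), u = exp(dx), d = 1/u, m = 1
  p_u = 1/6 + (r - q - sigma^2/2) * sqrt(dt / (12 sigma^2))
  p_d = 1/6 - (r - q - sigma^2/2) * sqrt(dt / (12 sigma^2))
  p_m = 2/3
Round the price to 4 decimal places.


dt = T/N = 0.250000; dx = sigma*sqrt(3*dt) = 0.251147
u = exp(dx) = 1.285500; d = 1/u = 0.777908
p_u = 0.157185, p_m = 0.666667, p_d = 0.176148
Discount per step: exp(-r*dt) = 0.990297
Stock lattice S(k, j) with j the centered position index:
  k=0: S(0,+0) = 8.6200
  k=1: S(1,-1) = 6.7056; S(1,+0) = 8.6200; S(1,+1) = 11.0810
  k=2: S(2,-2) = 5.2163; S(2,-1) = 6.7056; S(2,+0) = 8.6200; S(2,+1) = 11.0810; S(2,+2) = 14.2446
  k=3: S(3,-3) = 4.0578; S(3,-2) = 5.2163; S(3,-1) = 6.7056; S(3,+0) = 8.6200; S(3,+1) = 11.0810; S(3,+2) = 14.2446; S(3,+3) = 18.3115
Terminal payoffs V(N, j) = max(S_T - K, 0):
  V(3,-3) = 0.000000; V(3,-2) = 0.000000; V(3,-1) = 0.000000; V(3,+0) = 0.130000; V(3,+1) = 2.591006; V(3,+2) = 5.754628; V(3,+3) = 9.821462
Backward induction: V(k, j) = exp(-r*dt) * [p_u * V(k+1, j+1) + p_m * V(k+1, j) + p_d * V(k+1, j-1)]
  V(2,-2) = exp(-r*dt) * [p_u*0.000000 + p_m*0.000000 + p_d*0.000000] = 0.000000
  V(2,-1) = exp(-r*dt) * [p_u*0.130000 + p_m*0.000000 + p_d*0.000000] = 0.020236
  V(2,+0) = exp(-r*dt) * [p_u*2.591006 + p_m*0.130000 + p_d*0.000000] = 0.489142
  V(2,+1) = exp(-r*dt) * [p_u*5.754628 + p_m*2.591006 + p_d*0.130000] = 2.629020
  V(2,+2) = exp(-r*dt) * [p_u*9.821462 + p_m*5.754628 + p_d*2.591006] = 5.779977
  V(1,-1) = exp(-r*dt) * [p_u*0.489142 + p_m*0.020236 + p_d*0.000000] = 0.089500
  V(1,+0) = exp(-r*dt) * [p_u*2.629020 + p_m*0.489142 + p_d*0.020236] = 0.735694
  V(1,+1) = exp(-r*dt) * [p_u*5.779977 + p_m*2.629020 + p_d*0.489142] = 2.720712
  V(0,+0) = exp(-r*dt) * [p_u*2.720712 + p_m*0.735694 + p_d*0.089500] = 0.924822

Answer: Price = V(0,0) = 0.9248


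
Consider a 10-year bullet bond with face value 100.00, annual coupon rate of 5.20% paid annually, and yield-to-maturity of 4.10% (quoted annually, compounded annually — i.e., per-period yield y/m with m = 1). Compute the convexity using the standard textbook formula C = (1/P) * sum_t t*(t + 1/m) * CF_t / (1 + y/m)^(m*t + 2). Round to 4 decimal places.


Coupon per period c = face * coupon_rate / m = 5.200000
Periods per year m = 1; per-period yield y/m = 0.041000
Number of cashflows N = 10
Cashflows (t years, CF_t, discount factor 1/(1+y/m)^(m*t), PV):
  t = 1.0000: CF_t = 5.200000, DF = 0.960615, PV = 4.995197
  t = 2.0000: CF_t = 5.200000, DF = 0.922781, PV = 4.798460
  t = 3.0000: CF_t = 5.200000, DF = 0.886437, PV = 4.609472
  t = 4.0000: CF_t = 5.200000, DF = 0.851524, PV = 4.427927
  t = 5.0000: CF_t = 5.200000, DF = 0.817987, PV = 4.253532
  t = 6.0000: CF_t = 5.200000, DF = 0.785770, PV = 4.086006
  t = 7.0000: CF_t = 5.200000, DF = 0.754823, PV = 3.925078
  t = 8.0000: CF_t = 5.200000, DF = 0.725094, PV = 3.770488
  t = 9.0000: CF_t = 5.200000, DF = 0.696536, PV = 3.621986
  t = 10.0000: CF_t = 105.200000, DF = 0.669103, PV = 70.389591
Price P = sum_t PV_t = 108.877736
Convexity numerator sum_t t*(t + 1/m) * CF_t / (1+y/m)^(m*t + 2):
  t = 1.0000: term = 9.218943
  t = 2.0000: term = 26.567560
  t = 3.0000: term = 51.042383
  t = 4.0000: term = 81.720114
  t = 5.0000: term = 117.752325
  t = 6.0000: term = 158.360476
  t = 7.0000: term = 202.831221
  t = 8.0000: term = 250.512006
  t = 9.0000: term = 300.806924
  t = 10.0000: term = 7144.957846
Convexity = (1/P) * sum = 8343.769798 / 108.877736 = 76.634307

Answer: Convexity = 76.6343


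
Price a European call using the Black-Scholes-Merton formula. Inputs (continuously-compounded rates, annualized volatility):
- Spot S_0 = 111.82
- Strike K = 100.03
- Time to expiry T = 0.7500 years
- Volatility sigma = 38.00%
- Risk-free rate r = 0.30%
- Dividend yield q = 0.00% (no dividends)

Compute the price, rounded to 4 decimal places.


Answer: Price = 20.6453

Derivation:
d1 = (ln(S/K) + (r - q + 0.5*sigma^2) * T) / (sigma * sqrt(T)) = 0.50995312
d2 = d1 - sigma * sqrt(T) = 0.18086346
exp(-rT) = 0.99775253; exp(-qT) = 1.00000000
C = S_0 * exp(-qT) * N(d1) - K * exp(-rT) * N(d2)
N(d1) = 0.69495785; N(d2) = 0.57176263
C = 111.8200 * 1.00000000 * 0.69495785 - 100.0300 * 0.99775253 * 0.57176263 = 20.6453


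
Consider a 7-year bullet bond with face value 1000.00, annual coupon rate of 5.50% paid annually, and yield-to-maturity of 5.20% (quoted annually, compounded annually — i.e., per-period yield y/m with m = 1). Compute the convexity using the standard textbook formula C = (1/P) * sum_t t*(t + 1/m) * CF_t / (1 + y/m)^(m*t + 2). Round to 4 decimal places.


Answer: Convexity = 41.1129

Derivation:
Coupon per period c = face * coupon_rate / m = 55.000000
Periods per year m = 1; per-period yield y/m = 0.052000
Number of cashflows N = 7
Cashflows (t years, CF_t, discount factor 1/(1+y/m)^(m*t), PV):
  t = 1.0000: CF_t = 55.000000, DF = 0.950570, PV = 52.281369
  t = 2.0000: CF_t = 55.000000, DF = 0.903584, PV = 49.697119
  t = 3.0000: CF_t = 55.000000, DF = 0.858920, PV = 47.240607
  t = 4.0000: CF_t = 55.000000, DF = 0.816464, PV = 44.905520
  t = 5.0000: CF_t = 55.000000, DF = 0.776106, PV = 42.685856
  t = 6.0000: CF_t = 55.000000, DF = 0.737744, PV = 40.575908
  t = 7.0000: CF_t = 1055.000000, DF = 0.701277, PV = 739.847620
Price P = sum_t PV_t = 1017.233998
Convexity numerator sum_t t*(t + 1/m) * CF_t / (1+y/m)^(m*t + 2):
  t = 1.0000: term = 94.481214
  t = 2.0000: term = 269.433120
  t = 3.0000: term = 512.230267
  t = 4.0000: term = 811.518166
  t = 5.0000: term = 1157.107652
  t = 6.0000: term = 1539.877103
  t = 7.0000: term = 37436.809395
Convexity = (1/P) * sum = 41821.456917 / 1017.233998 = 41.112917


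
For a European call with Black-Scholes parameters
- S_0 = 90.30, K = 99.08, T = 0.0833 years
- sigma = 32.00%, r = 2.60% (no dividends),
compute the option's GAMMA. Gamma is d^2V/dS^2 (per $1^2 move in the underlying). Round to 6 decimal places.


Answer: Gamma = 0.030895

Derivation:
d1 = -0.9350547868; d2 = -1.0274123528
phi(d1) = 0.2576631260; exp(-qT) = 1.0000000000; exp(-rT) = 0.9978365437
Gamma = exp(-qT) * phi(d1) / (S * sigma * sqrt(T)) = 1.0000000000 * 0.2576631260 / (90.3000 * 0.3200 * 0.2886173938) = 0.030895


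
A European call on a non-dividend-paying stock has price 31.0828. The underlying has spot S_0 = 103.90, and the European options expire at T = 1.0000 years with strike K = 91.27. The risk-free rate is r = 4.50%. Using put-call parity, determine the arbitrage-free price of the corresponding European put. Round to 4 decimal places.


Answer: Put price = 14.4367

Derivation:
Put-call parity: C - P = S_0 * exp(-qT) - K * exp(-rT).
S_0 * exp(-qT) = 103.9000 * 1.00000000 = 103.90000000
K * exp(-rT) = 91.2700 * 0.95599748 = 87.25389017
P = C - S*exp(-qT) + K*exp(-rT)
P = 31.0828 - 103.90000000 + 87.25389017 = 14.4367


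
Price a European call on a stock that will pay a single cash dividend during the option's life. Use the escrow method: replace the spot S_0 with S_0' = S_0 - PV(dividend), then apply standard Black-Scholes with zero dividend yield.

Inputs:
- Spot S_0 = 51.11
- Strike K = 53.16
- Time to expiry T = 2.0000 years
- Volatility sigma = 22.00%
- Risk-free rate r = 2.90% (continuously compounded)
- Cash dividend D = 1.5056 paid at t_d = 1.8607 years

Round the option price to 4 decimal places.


Answer: Price = 5.9342

Derivation:
PV(D) = D * exp(-r * t_d) = 1.5056 * 0.94746972 = 1.42651041
S_0' = S_0 - PV(D) = 51.1100 - 1.42651041 = 49.68348959
d1 = (ln(S_0'/K) + (r + sigma^2/2)*T) / (sigma*sqrt(T)) = 0.12460007
d2 = d1 - sigma*sqrt(T) = -0.18652692
exp(-rT) = 0.94364995
N(d1) = 0.54957991; N(d2) = 0.42601579
C = S_0' * N(d1) - K * exp(-rT) * N(d2) = 49.68348959 * 0.54957991 - 53.1600 * 0.94364995 * 0.42601579 = 5.9342


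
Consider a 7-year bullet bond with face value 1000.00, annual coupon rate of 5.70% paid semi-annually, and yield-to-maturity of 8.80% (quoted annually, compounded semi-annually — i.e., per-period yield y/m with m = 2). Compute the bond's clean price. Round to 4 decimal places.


Answer: Price = 840.5117

Derivation:
Coupon per period c = face * coupon_rate / m = 28.500000
Periods per year m = 2; per-period yield y/m = 0.044000
Number of cashflows N = 14
Cashflows (t years, CF_t, discount factor 1/(1+y/m)^(m*t), PV):
  t = 0.5000: CF_t = 28.500000, DF = 0.957854, PV = 27.298851
  t = 1.0000: CF_t = 28.500000, DF = 0.917485, PV = 26.148324
  t = 1.5000: CF_t = 28.500000, DF = 0.878817, PV = 25.046288
  t = 2.0000: CF_t = 28.500000, DF = 0.841779, PV = 23.990697
  t = 2.5000: CF_t = 28.500000, DF = 0.806302, PV = 22.979595
  t = 3.0000: CF_t = 28.500000, DF = 0.772320, PV = 22.011106
  t = 3.5000: CF_t = 28.500000, DF = 0.739770, PV = 21.083435
  t = 4.0000: CF_t = 28.500000, DF = 0.708592, PV = 20.194861
  t = 4.5000: CF_t = 28.500000, DF = 0.678728, PV = 19.343737
  t = 5.0000: CF_t = 28.500000, DF = 0.650122, PV = 18.528483
  t = 5.5000: CF_t = 28.500000, DF = 0.622722, PV = 17.747589
  t = 6.0000: CF_t = 28.500000, DF = 0.596477, PV = 16.999607
  t = 6.5000: CF_t = 28.500000, DF = 0.571339, PV = 16.283148
  t = 7.0000: CF_t = 1028.500000, DF = 0.547259, PV = 562.856019
Price P = sum_t PV_t = 840.511740


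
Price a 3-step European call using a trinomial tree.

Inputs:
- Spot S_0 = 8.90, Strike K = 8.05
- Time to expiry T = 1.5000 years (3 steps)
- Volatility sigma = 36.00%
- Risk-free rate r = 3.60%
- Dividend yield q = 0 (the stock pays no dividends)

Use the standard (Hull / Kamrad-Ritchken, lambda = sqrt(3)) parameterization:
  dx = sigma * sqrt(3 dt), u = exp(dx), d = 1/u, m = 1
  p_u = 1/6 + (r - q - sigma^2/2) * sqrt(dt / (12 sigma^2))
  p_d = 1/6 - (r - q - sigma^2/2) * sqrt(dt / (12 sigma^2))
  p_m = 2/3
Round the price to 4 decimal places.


dt = T/N = 0.500000; dx = sigma*sqrt(3*dt) = 0.440908
u = exp(dx) = 1.554118; d = 1/u = 0.643452
p_u = 0.150337, p_m = 0.666667, p_d = 0.182997
Discount per step: exp(-r*dt) = 0.982161
Stock lattice S(k, j) with j the centered position index:
  k=0: S(0,+0) = 8.9000
  k=1: S(1,-1) = 5.7267; S(1,+0) = 8.9000; S(1,+1) = 13.8316
  k=2: S(2,-2) = 3.6849; S(2,-1) = 5.7267; S(2,+0) = 8.9000; S(2,+1) = 13.8316; S(2,+2) = 21.4960
  k=3: S(3,-3) = 2.3710; S(3,-2) = 3.6849; S(3,-1) = 5.7267; S(3,+0) = 8.9000; S(3,+1) = 13.8316; S(3,+2) = 21.4960; S(3,+3) = 33.4073
Terminal payoffs V(N, j) = max(S_T - K, 0):
  V(3,-3) = 0.000000; V(3,-2) = 0.000000; V(3,-1) = 0.000000; V(3,+0) = 0.850000; V(3,+1) = 5.781650; V(3,+2) = 13.446015; V(3,+3) = 25.357343
Backward induction: V(k, j) = exp(-r*dt) * [p_u * V(k+1, j+1) + p_m * V(k+1, j) + p_d * V(k+1, j-1)]
  V(2,-2) = exp(-r*dt) * [p_u*0.000000 + p_m*0.000000 + p_d*0.000000] = 0.000000
  V(2,-1) = exp(-r*dt) * [p_u*0.850000 + p_m*0.000000 + p_d*0.000000] = 0.125507
  V(2,+0) = exp(-r*dt) * [p_u*5.781650 + p_m*0.850000 + p_d*0.000000] = 1.410247
  V(2,+1) = exp(-r*dt) * [p_u*13.446015 + p_m*5.781650 + p_d*0.850000] = 5.923816
  V(2,+2) = exp(-r*dt) * [p_u*25.357343 + p_m*13.446015 + p_d*5.781650] = 13.587385
  V(1,-1) = exp(-r*dt) * [p_u*1.410247 + p_m*0.125507 + p_d*0.000000] = 0.290408
  V(1,+0) = exp(-r*dt) * [p_u*5.923816 + p_m*1.410247 + p_d*0.125507] = 1.820631
  V(1,+1) = exp(-r*dt) * [p_u*13.587385 + p_m*5.923816 + p_d*1.410247] = 6.138471
  V(0,+0) = exp(-r*dt) * [p_u*6.138471 + p_m*1.820631 + p_d*0.290408] = 2.150673

Answer: Price = V(0,0) = 2.1507


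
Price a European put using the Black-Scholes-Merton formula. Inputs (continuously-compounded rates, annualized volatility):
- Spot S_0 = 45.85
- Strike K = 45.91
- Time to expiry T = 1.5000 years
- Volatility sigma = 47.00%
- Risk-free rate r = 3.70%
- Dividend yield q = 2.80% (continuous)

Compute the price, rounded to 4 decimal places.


Answer: Price = 9.6338

Derivation:
d1 = (ln(S/K) + (r - q + 0.5*sigma^2) * T) / (sigma * sqrt(T)) = 0.30899573
d2 = d1 - sigma * sqrt(T) = -0.26663436
exp(-rT) = 0.94601202; exp(-qT) = 0.95886978
P = K * exp(-rT) * N(-d2) - S_0 * exp(-qT) * N(-d1)
N(-d1) = 0.37866239; N(-d2) = 0.60512465
P = 45.9100 * 0.94601202 * 0.60512465 - 45.8500 * 0.95886978 * 0.37866239 = 9.6338


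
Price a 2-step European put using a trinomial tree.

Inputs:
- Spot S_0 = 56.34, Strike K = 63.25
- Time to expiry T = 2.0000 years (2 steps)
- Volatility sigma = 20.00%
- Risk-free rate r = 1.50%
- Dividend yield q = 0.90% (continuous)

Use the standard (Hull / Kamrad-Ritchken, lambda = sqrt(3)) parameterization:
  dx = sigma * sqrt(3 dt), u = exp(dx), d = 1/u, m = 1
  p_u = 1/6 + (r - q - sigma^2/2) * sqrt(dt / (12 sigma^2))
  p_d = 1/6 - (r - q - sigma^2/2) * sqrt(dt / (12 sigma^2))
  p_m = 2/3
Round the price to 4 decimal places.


Answer: Price = V(0,0) = 10.1953

Derivation:
dt = T/N = 1.000000; dx = sigma*sqrt(3*dt) = 0.346410
u = exp(dx) = 1.413982; d = 1/u = 0.707222
p_u = 0.146459, p_m = 0.666667, p_d = 0.186874
Discount per step: exp(-r*dt) = 0.985112
Stock lattice S(k, j) with j the centered position index:
  k=0: S(0,+0) = 56.3400
  k=1: S(1,-1) = 39.8449; S(1,+0) = 56.3400; S(1,+1) = 79.6638
  k=2: S(2,-2) = 28.1792; S(2,-1) = 39.8449; S(2,+0) = 56.3400; S(2,+1) = 79.6638; S(2,+2) = 112.6432
Terminal payoffs V(N, j) = max(K - S_T, 0):
  V(2,-2) = 35.070791; V(2,-1) = 23.405093; V(2,+0) = 6.910000; V(2,+1) = 0.000000; V(2,+2) = 0.000000
Backward induction: V(k, j) = exp(-r*dt) * [p_u * V(k+1, j+1) + p_m * V(k+1, j) + p_d * V(k+1, j-1)]
  V(1,-1) = exp(-r*dt) * [p_u*6.910000 + p_m*23.405093 + p_d*35.070791] = 22.824301
  V(1,+0) = exp(-r*dt) * [p_u*0.000000 + p_m*6.910000 + p_d*23.405093] = 8.846766
  V(1,+1) = exp(-r*dt) * [p_u*0.000000 + p_m*0.000000 + p_d*6.910000] = 1.272074
  V(0,+0) = exp(-r*dt) * [p_u*1.272074 + p_m*8.846766 + p_d*22.824301] = 10.195335


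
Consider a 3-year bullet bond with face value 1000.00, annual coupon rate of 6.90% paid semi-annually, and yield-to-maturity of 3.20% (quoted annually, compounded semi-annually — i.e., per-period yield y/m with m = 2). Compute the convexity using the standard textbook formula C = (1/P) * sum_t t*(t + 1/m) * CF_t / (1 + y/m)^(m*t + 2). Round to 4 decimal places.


Answer: Convexity = 9.1543

Derivation:
Coupon per period c = face * coupon_rate / m = 34.500000
Periods per year m = 2; per-period yield y/m = 0.016000
Number of cashflows N = 6
Cashflows (t years, CF_t, discount factor 1/(1+y/m)^(m*t), PV):
  t = 0.5000: CF_t = 34.500000, DF = 0.984252, PV = 33.956693
  t = 1.0000: CF_t = 34.500000, DF = 0.968752, PV = 33.421942
  t = 1.5000: CF_t = 34.500000, DF = 0.953496, PV = 32.895612
  t = 2.0000: CF_t = 34.500000, DF = 0.938480, PV = 32.377571
  t = 2.5000: CF_t = 34.500000, DF = 0.923701, PV = 31.867688
  t = 3.0000: CF_t = 1034.500000, DF = 0.909155, PV = 940.520459
Price P = sum_t PV_t = 1105.039965
Convexity numerator sum_t t*(t + 1/m) * CF_t / (1+y/m)^(m*t + 2):
  t = 0.5000: term = 16.447806
  t = 1.0000: term = 48.566356
  t = 1.5000: term = 95.603064
  t = 2.0000: term = 156.829173
  t = 2.5000: term = 231.539133
  t = 3.0000: term = 9566.875682
Convexity = (1/P) * sum = 10115.861214 / 1105.039965 = 9.154294


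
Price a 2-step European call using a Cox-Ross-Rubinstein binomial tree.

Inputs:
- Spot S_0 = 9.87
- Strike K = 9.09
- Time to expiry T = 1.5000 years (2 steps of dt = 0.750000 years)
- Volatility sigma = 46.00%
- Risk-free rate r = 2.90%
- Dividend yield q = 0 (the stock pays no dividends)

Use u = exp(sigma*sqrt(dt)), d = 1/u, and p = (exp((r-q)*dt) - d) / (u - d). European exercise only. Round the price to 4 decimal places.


Answer: Price = V(0,0) = 2.6177

Derivation:
dt = T/N = 0.750000
u = exp(sigma*sqrt(dt)) = 1.489398; d = 1/u = 0.671412
p = (exp((r-q)*dt) - d) / (u - d) = 0.428585
Discount per step: exp(-r*dt) = 0.978485
Stock lattice S(k, i) with i counting down-moves:
  k=0: S(0,0) = 9.8700
  k=1: S(1,0) = 14.7004; S(1,1) = 6.6268
  k=2: S(2,0) = 21.8947; S(2,1) = 9.8700; S(2,2) = 4.4493
Terminal payoffs V(N, i) = max(S_T - K, 0):
  V(2,0) = 12.804670; V(2,1) = 0.780000; V(2,2) = 0.000000
Backward induction: V(k, i) = exp(-r*dt) * [p * V(k+1, i) + (1-p) * V(k+1, i+1)].
  V(1,0) = exp(-r*dt) * [p*12.804670 + (1-p)*0.780000] = 5.805926
  V(1,1) = exp(-r*dt) * [p*0.780000 + (1-p)*0.000000] = 0.327104
  V(0,0) = exp(-r*dt) * [p*5.805926 + (1-p)*0.327104] = 2.617684


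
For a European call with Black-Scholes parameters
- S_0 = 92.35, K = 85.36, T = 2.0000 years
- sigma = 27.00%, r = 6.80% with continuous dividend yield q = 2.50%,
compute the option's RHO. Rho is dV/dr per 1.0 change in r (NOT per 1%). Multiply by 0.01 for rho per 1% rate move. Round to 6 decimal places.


d1 = 0.6222751797; d2 = 0.2404375179
phi(d1) = 0.3287190867; exp(-qT) = 0.9512294245; exp(-rT) = 0.8728426325
N(d2) = 0.5950044520
Rho = K*T*exp(-rT)*N(d2) = 85.3600 * 2.0000 * 0.8728426325 * 0.5950044520 = 88.662621

Answer: Rho = 88.662621


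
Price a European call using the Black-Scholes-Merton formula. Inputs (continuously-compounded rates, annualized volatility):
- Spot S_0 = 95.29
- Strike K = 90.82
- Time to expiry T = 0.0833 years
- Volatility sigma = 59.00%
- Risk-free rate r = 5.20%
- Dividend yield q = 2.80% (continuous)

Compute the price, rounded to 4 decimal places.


Answer: Price = 8.8825

Derivation:
d1 = (ln(S/K) + (r - q + 0.5*sigma^2) * T) / (sigma * sqrt(T)) = 0.37903040
d2 = d1 - sigma * sqrt(T) = 0.20874614
exp(-rT) = 0.99567777; exp(-qT) = 0.99767032
C = S_0 * exp(-qT) * N(d1) - K * exp(-rT) * N(d2)
N(d1) = 0.64766736; N(d2) = 0.58267679
C = 95.2900 * 0.99767032 * 0.64766736 - 90.8200 * 0.99567777 * 0.58267679 = 8.8825


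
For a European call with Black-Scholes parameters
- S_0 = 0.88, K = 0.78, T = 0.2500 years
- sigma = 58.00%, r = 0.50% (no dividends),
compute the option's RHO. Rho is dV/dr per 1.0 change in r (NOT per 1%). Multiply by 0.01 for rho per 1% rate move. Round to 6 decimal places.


d1 = 0.5652689234; d2 = 0.2752689234
phi(d1) = 0.3400362630; exp(-qT) = 1.0000000000; exp(-rT) = 0.9987507809
N(d2) = 0.6084451810
Rho = K*T*exp(-rT)*N(d2) = 0.7800 * 0.2500 * 0.9987507809 * 0.6084451810 = 0.118499

Answer: Rho = 0.118499


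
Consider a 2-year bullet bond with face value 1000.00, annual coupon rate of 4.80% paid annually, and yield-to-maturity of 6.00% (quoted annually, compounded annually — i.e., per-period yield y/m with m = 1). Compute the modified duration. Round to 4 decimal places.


Coupon per period c = face * coupon_rate / m = 48.000000
Periods per year m = 1; per-period yield y/m = 0.060000
Number of cashflows N = 2
Cashflows (t years, CF_t, discount factor 1/(1+y/m)^(m*t), PV):
  t = 1.0000: CF_t = 48.000000, DF = 0.943396, PV = 45.283019
  t = 2.0000: CF_t = 1048.000000, DF = 0.889996, PV = 932.716269
Price P = sum_t PV_t = 977.999288
First compute Macaulay numerator sum_t t * PV_t:
  t * PV_t at t = 1.0000: 45.283019
  t * PV_t at t = 2.0000: 1865.432538
Macaulay duration D = 1910.715557 / 977.999288 = 1.953698
Modified duration = D / (1 + y/m) = 1.953698 / (1 + 0.060000) = 1.843112

Answer: Modified duration = 1.8431


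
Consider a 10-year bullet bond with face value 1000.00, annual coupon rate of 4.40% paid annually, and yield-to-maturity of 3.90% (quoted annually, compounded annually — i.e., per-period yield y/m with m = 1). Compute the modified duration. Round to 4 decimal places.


Coupon per period c = face * coupon_rate / m = 44.000000
Periods per year m = 1; per-period yield y/m = 0.039000
Number of cashflows N = 10
Cashflows (t years, CF_t, discount factor 1/(1+y/m)^(m*t), PV):
  t = 1.0000: CF_t = 44.000000, DF = 0.962464, PV = 42.348412
  t = 2.0000: CF_t = 44.000000, DF = 0.926337, PV = 40.758818
  t = 3.0000: CF_t = 44.000000, DF = 0.891566, PV = 39.228891
  t = 4.0000: CF_t = 44.000000, DF = 0.858100, PV = 37.756392
  t = 5.0000: CF_t = 44.000000, DF = 0.825890, PV = 36.339165
  t = 6.0000: CF_t = 44.000000, DF = 0.794889, PV = 34.975134
  t = 7.0000: CF_t = 44.000000, DF = 0.765052, PV = 33.662304
  t = 8.0000: CF_t = 44.000000, DF = 0.736335, PV = 32.398753
  t = 9.0000: CF_t = 44.000000, DF = 0.708696, PV = 31.182630
  t = 10.0000: CF_t = 1044.000000, DF = 0.682094, PV = 712.106620
Price P = sum_t PV_t = 1040.757120
First compute Macaulay numerator sum_t t * PV_t:
  t * PV_t at t = 1.0000: 42.348412
  t * PV_t at t = 2.0000: 81.517636
  t * PV_t at t = 3.0000: 117.686674
  t * PV_t at t = 4.0000: 151.025568
  t * PV_t at t = 5.0000: 181.695823
  t * PV_t at t = 6.0000: 209.850806
  t * PV_t at t = 7.0000: 235.636131
  t * PV_t at t = 8.0000: 259.190025
  t * PV_t at t = 9.0000: 280.643674
  t * PV_t at t = 10.0000: 7121.066199
Macaulay duration D = 8680.660948 / 1040.757120 = 8.340717
Modified duration = D / (1 + y/m) = 8.340717 / (1 + 0.039000) = 8.027639

Answer: Modified duration = 8.0276


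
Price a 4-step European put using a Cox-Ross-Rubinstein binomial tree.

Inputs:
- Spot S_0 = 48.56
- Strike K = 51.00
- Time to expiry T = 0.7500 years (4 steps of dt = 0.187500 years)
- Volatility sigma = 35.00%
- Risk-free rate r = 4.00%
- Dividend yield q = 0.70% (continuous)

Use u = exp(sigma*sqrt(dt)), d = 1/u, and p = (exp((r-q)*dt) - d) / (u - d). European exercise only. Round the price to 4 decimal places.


dt = T/N = 0.187500
u = exp(sigma*sqrt(dt)) = 1.163642; d = 1/u = 0.859371
p = (exp((r-q)*dt) - d) / (u - d) = 0.482582
Discount per step: exp(-r*dt) = 0.992528
Stock lattice S(k, i) with i counting down-moves:
  k=0: S(0,0) = 48.5600
  k=1: S(1,0) = 56.5064; S(1,1) = 41.7311
  k=2: S(2,0) = 65.7532; S(2,1) = 48.5600; S(2,2) = 35.8625
  k=3: S(3,0) = 76.5132; S(3,1) = 56.5064; S(3,2) = 41.7311; S(3,3) = 30.8192
  k=4: S(4,0) = 89.0340; S(4,1) = 65.7532; S(4,2) = 48.5600; S(4,3) = 35.8625; S(4,4) = 26.4851
Terminal payoffs V(N, i) = max(K - S_T, 0):
  V(4,0) = 0.000000; V(4,1) = 0.000000; V(4,2) = 2.440000; V(4,3) = 15.137533; V(4,4) = 24.514899
Backward induction: V(k, i) = exp(-r*dt) * [p * V(k+1, i) + (1-p) * V(k+1, i+1)].
  V(3,0) = exp(-r*dt) * [p*0.000000 + (1-p)*0.000000] = 0.000000
  V(3,1) = exp(-r*dt) * [p*0.000000 + (1-p)*2.440000] = 1.253066
  V(3,2) = exp(-r*dt) * [p*2.440000 + (1-p)*15.137533] = 8.942607
  V(3,3) = exp(-r*dt) * [p*15.137533 + (1-p)*24.514899] = 19.840187
  V(2,0) = exp(-r*dt) * [p*0.000000 + (1-p)*1.253066] = 0.643514
  V(2,1) = exp(-r*dt) * [p*1.253066 + (1-p)*8.942607] = 5.192679
  V(2,2) = exp(-r*dt) * [p*8.942607 + (1-p)*19.840187] = 14.472258
  V(1,0) = exp(-r*dt) * [p*0.643514 + (1-p)*5.192679] = 2.974936
  V(1,1) = exp(-r*dt) * [p*5.192679 + (1-p)*14.472258] = 9.919422
  V(0,0) = exp(-r*dt) * [p*2.974936 + (1-p)*9.919422] = 6.519059

Answer: Price = V(0,0) = 6.5191


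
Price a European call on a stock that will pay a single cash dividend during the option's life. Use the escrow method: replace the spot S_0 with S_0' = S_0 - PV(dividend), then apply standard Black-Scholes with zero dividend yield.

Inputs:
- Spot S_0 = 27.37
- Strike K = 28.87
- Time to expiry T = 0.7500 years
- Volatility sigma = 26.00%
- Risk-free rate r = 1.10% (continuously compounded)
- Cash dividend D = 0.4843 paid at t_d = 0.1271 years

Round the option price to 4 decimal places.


PV(D) = D * exp(-r * t_d) = 0.4843 * 0.99860288 = 0.48362337
S_0' = S_0 - PV(D) = 27.3700 - 0.48362337 = 26.88637663
d1 = (ln(S_0'/K) + (r + sigma^2/2)*T) / (sigma*sqrt(T)) = -0.16691321
d2 = d1 - sigma*sqrt(T) = -0.39207981
exp(-rT) = 0.99178394
N(d1) = 0.43371917; N(d2) = 0.34749962
C = S_0' * N(d1) - K * exp(-rT) * N(d2) = 26.88637663 * 0.43371917 - 28.8700 * 0.99178394 * 0.34749962 = 1.7112

Answer: Price = 1.7112


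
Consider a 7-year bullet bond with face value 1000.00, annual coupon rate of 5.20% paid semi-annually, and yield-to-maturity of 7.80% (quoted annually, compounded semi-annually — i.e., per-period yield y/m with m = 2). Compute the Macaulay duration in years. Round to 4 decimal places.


Coupon per period c = face * coupon_rate / m = 26.000000
Periods per year m = 2; per-period yield y/m = 0.039000
Number of cashflows N = 14
Cashflows (t years, CF_t, discount factor 1/(1+y/m)^(m*t), PV):
  t = 0.5000: CF_t = 26.000000, DF = 0.962464, PV = 25.024062
  t = 1.0000: CF_t = 26.000000, DF = 0.926337, PV = 24.084756
  t = 1.5000: CF_t = 26.000000, DF = 0.891566, PV = 23.180708
  t = 2.0000: CF_t = 26.000000, DF = 0.858100, PV = 22.310595
  t = 2.5000: CF_t = 26.000000, DF = 0.825890, PV = 21.473143
  t = 3.0000: CF_t = 26.000000, DF = 0.794889, PV = 20.667125
  t = 3.5000: CF_t = 26.000000, DF = 0.765052, PV = 19.891362
  t = 4.0000: CF_t = 26.000000, DF = 0.736335, PV = 19.144718
  t = 4.5000: CF_t = 26.000000, DF = 0.708696, PV = 18.426100
  t = 5.0000: CF_t = 26.000000, DF = 0.682094, PV = 17.734456
  t = 5.5000: CF_t = 26.000000, DF = 0.656491, PV = 17.068774
  t = 6.0000: CF_t = 26.000000, DF = 0.631849, PV = 16.428079
  t = 6.5000: CF_t = 26.000000, DF = 0.608132, PV = 15.811433
  t = 7.0000: CF_t = 1026.000000, DF = 0.585305, PV = 600.523068
Price P = sum_t PV_t = 861.768378
Macaulay numerator sum_t t * PV_t:
  t * PV_t at t = 0.5000: 12.512031
  t * PV_t at t = 1.0000: 24.084756
  t * PV_t at t = 1.5000: 34.771063
  t * PV_t at t = 2.0000: 44.621191
  t * PV_t at t = 2.5000: 53.682857
  t * PV_t at t = 3.0000: 62.001374
  t * PV_t at t = 3.5000: 69.619766
  t * PV_t at t = 4.0000: 76.578871
  t * PV_t at t = 4.5000: 82.917449
  t * PV_t at t = 5.0000: 88.672280
  t * PV_t at t = 5.5000: 93.878256
  t * PV_t at t = 6.0000: 98.568473
  t * PV_t at t = 6.5000: 102.774314
  t * PV_t at t = 7.0000: 4203.661479
Macaulay duration D = (sum_t t * PV_t) / P = 5048.344160 / 861.768378 = 5.858122

Answer: Macaulay duration = 5.8581 years


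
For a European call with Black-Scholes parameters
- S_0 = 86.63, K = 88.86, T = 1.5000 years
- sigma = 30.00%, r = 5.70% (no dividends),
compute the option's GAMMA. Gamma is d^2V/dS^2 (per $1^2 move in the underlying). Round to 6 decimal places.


Answer: Gamma = 0.011800

Derivation:
d1 = 0.3472398793; d2 = -0.0201835821
phi(d1) = 0.3756015894; exp(-qT) = 1.0000000000; exp(-rT) = 0.9180531431
Gamma = exp(-qT) * phi(d1) / (S * sigma * sqrt(T)) = 1.0000000000 * 0.3756015894 / (86.6300 * 0.3000 * 1.2247448714) = 0.011800


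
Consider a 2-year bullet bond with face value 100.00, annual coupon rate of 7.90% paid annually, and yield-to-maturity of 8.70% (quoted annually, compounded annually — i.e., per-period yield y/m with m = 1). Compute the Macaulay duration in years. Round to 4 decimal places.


Coupon per period c = face * coupon_rate / m = 7.900000
Periods per year m = 1; per-period yield y/m = 0.087000
Number of cashflows N = 2
Cashflows (t years, CF_t, discount factor 1/(1+y/m)^(m*t), PV):
  t = 1.0000: CF_t = 7.900000, DF = 0.919963, PV = 7.267709
  t = 2.0000: CF_t = 107.900000, DF = 0.846332, PV = 91.319254
Price P = sum_t PV_t = 98.586964
Macaulay numerator sum_t t * PV_t:
  t * PV_t at t = 1.0000: 7.267709
  t * PV_t at t = 2.0000: 182.638509
Macaulay duration D = (sum_t t * PV_t) / P = 189.906218 / 98.586964 = 1.926281

Answer: Macaulay duration = 1.9263 years


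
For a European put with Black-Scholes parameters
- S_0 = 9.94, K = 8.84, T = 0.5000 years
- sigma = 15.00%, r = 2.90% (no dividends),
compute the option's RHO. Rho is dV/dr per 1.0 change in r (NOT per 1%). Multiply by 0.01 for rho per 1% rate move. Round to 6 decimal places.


d1 = 1.2954681214; d2 = 1.1894021042
phi(d1) = 0.1723794099; exp(-qT) = 1.0000000000; exp(-rT) = 0.9856046187
N(-d2) = 0.1171407366
Rho = -K*T*exp(-rT)*N(-d2) = -8.8400 * 0.5000 * 0.9856046187 * 0.1171407366 = -0.510309

Answer: Rho = -0.510309


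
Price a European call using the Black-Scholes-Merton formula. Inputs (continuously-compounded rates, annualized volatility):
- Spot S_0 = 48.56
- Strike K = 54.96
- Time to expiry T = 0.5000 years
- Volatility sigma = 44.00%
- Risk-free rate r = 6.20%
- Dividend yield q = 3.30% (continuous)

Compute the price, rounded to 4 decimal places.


d1 = (ln(S/K) + (r - q + 0.5*sigma^2) * T) / (sigma * sqrt(T)) = -0.19575769
d2 = d1 - sigma * sqrt(T) = -0.50688468
exp(-rT) = 0.96947557; exp(-qT) = 0.98363538
C = S_0 * exp(-qT) * N(d1) - K * exp(-rT) * N(d2)
N(d1) = 0.42239991; N(d2) = 0.30611787
C = 48.5600 * 0.98363538 * 0.42239991 - 54.9600 * 0.96947557 * 0.30611787 = 3.8654

Answer: Price = 3.8654


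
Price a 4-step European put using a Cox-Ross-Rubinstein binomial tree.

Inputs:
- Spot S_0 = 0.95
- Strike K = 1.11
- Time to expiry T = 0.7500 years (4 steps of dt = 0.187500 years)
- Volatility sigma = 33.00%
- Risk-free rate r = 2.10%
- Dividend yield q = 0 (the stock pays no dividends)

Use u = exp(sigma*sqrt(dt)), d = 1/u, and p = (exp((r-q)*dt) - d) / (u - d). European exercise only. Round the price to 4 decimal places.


dt = T/N = 0.187500
u = exp(sigma*sqrt(dt)) = 1.153608; d = 1/u = 0.866846
p = (exp((r-q)*dt) - d) / (u - d) = 0.478095
Discount per step: exp(-r*dt) = 0.996070
Stock lattice S(k, i) with i counting down-moves:
  k=0: S(0,0) = 0.9500
  k=1: S(1,0) = 1.0959; S(1,1) = 0.8235
  k=2: S(2,0) = 1.2643; S(2,1) = 0.9500; S(2,2) = 0.7139
  k=3: S(3,0) = 1.4585; S(3,1) = 1.0959; S(3,2) = 0.8235; S(3,3) = 0.6188
  k=4: S(4,0) = 1.6825; S(4,1) = 1.2643; S(4,2) = 0.9500; S(4,3) = 0.7139; S(4,4) = 0.5364
Terminal payoffs V(N, i) = max(K - S_T, 0):
  V(4,0) = 0.000000; V(4,1) = 0.000000; V(4,2) = 0.160000; V(4,3) = 0.396149; V(4,4) = 0.573597
Backward induction: V(k, i) = exp(-r*dt) * [p * V(k+1, i) + (1-p) * V(k+1, i+1)].
  V(3,0) = exp(-r*dt) * [p*0.000000 + (1-p)*0.000000] = 0.000000
  V(3,1) = exp(-r*dt) * [p*0.000000 + (1-p)*0.160000] = 0.083177
  V(3,2) = exp(-r*dt) * [p*0.160000 + (1-p)*0.396149] = 0.282134
  V(3,3) = exp(-r*dt) * [p*0.396149 + (1-p)*0.573597] = 0.486840
  V(2,0) = exp(-r*dt) * [p*0.000000 + (1-p)*0.083177] = 0.043240
  V(2,1) = exp(-r*dt) * [p*0.083177 + (1-p)*0.282134] = 0.186279
  V(2,2) = exp(-r*dt) * [p*0.282134 + (1-p)*0.486840] = 0.387443
  V(1,0) = exp(-r*dt) * [p*0.043240 + (1-p)*0.186279] = 0.117429
  V(1,1) = exp(-r*dt) * [p*0.186279 + (1-p)*0.387443] = 0.290123
  V(0,0) = exp(-r*dt) * [p*0.117429 + (1-p)*0.290123] = 0.206743

Answer: Price = V(0,0) = 0.2067


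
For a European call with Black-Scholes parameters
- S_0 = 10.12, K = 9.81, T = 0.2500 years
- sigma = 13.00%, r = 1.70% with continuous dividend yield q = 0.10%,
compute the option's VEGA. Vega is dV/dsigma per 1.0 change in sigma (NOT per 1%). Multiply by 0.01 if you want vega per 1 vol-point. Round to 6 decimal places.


Answer: Vega = 1.712920

Derivation:
d1 = 0.5726752351; d2 = 0.5076752351
phi(d1) = 0.3386063704; exp(-qT) = 0.9997500312; exp(-rT) = 0.9957590185
Vega = S * exp(-qT) * phi(d1) * sqrt(T) = 10.1200 * 0.9997500312 * 0.3386063704 * 0.5000000000 = 1.712920


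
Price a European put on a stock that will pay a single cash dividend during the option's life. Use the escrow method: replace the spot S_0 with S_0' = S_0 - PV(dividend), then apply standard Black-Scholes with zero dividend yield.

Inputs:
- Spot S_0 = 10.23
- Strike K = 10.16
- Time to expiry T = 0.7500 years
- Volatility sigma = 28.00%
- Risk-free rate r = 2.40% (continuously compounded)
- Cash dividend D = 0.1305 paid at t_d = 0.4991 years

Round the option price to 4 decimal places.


Answer: Price = 0.9089

Derivation:
PV(D) = D * exp(-r * t_d) = 0.1305 * 0.98809306 = 0.12894614
S_0' = S_0 - PV(D) = 10.2300 - 0.12894614 = 10.10105386
d1 = (ln(S_0'/K) + (r + sigma^2/2)*T) / (sigma*sqrt(T)) = 0.17147847
d2 = d1 - sigma*sqrt(T) = -0.07100865
exp(-rT) = 0.98216103
N(-d1) = 0.43192378; N(-d2) = 0.52830456
P = K * exp(-rT) * N(-d2) - S_0' * N(-d1) = 10.1600 * 0.98216103 * 0.52830456 - 10.10105386 * 0.43192378 = 0.9089


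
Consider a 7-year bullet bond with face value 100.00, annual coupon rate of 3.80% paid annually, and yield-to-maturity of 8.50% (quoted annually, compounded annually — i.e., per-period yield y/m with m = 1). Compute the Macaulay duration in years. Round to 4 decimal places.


Coupon per period c = face * coupon_rate / m = 3.800000
Periods per year m = 1; per-period yield y/m = 0.085000
Number of cashflows N = 7
Cashflows (t years, CF_t, discount factor 1/(1+y/m)^(m*t), PV):
  t = 1.0000: CF_t = 3.800000, DF = 0.921659, PV = 3.502304
  t = 2.0000: CF_t = 3.800000, DF = 0.849455, PV = 3.227930
  t = 3.0000: CF_t = 3.800000, DF = 0.782908, PV = 2.975051
  t = 4.0000: CF_t = 3.800000, DF = 0.721574, PV = 2.741982
  t = 5.0000: CF_t = 3.800000, DF = 0.665045, PV = 2.527173
  t = 6.0000: CF_t = 3.800000, DF = 0.612945, PV = 2.329191
  t = 7.0000: CF_t = 103.800000, DF = 0.564926, PV = 58.639355
Price P = sum_t PV_t = 75.942986
Macaulay numerator sum_t t * PV_t:
  t * PV_t at t = 1.0000: 3.502304
  t * PV_t at t = 2.0000: 6.455860
  t * PV_t at t = 3.0000: 8.925152
  t * PV_t at t = 4.0000: 10.967929
  t * PV_t at t = 5.0000: 12.635863
  t * PV_t at t = 6.0000: 13.975148
  t * PV_t at t = 7.0000: 410.475486
Macaulay duration D = (sum_t t * PV_t) / P = 466.937743 / 75.942986 = 6.148530

Answer: Macaulay duration = 6.1485 years


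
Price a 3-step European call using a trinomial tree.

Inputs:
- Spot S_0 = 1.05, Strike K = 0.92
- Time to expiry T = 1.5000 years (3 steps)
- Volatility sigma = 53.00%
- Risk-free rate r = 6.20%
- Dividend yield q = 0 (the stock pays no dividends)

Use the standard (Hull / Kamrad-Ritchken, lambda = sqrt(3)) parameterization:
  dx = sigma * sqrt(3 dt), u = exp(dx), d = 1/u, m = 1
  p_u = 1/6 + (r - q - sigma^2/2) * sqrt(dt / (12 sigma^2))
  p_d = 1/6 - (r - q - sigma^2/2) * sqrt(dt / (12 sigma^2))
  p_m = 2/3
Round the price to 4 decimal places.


Answer: Price = V(0,0) = 0.3536

Derivation:
dt = T/N = 0.500000; dx = sigma*sqrt(3*dt) = 0.649115
u = exp(dx) = 1.913846; d = 1/u = 0.522508
p_u = 0.136452, p_m = 0.666667, p_d = 0.196881
Discount per step: exp(-r*dt) = 0.969476
Stock lattice S(k, j) with j the centered position index:
  k=0: S(0,+0) = 1.0500
  k=1: S(1,-1) = 0.5486; S(1,+0) = 1.0500; S(1,+1) = 2.0095
  k=2: S(2,-2) = 0.2867; S(2,-1) = 0.5486; S(2,+0) = 1.0500; S(2,+1) = 2.0095; S(2,+2) = 3.8459
  k=3: S(3,-3) = 0.1498; S(3,-2) = 0.2867; S(3,-1) = 0.5486; S(3,+0) = 1.0500; S(3,+1) = 2.0095; S(3,+2) = 3.8459; S(3,+3) = 7.3605
Terminal payoffs V(N, j) = max(S_T - K, 0):
  V(3,-3) = 0.000000; V(3,-2) = 0.000000; V(3,-1) = 0.000000; V(3,+0) = 0.130000; V(3,+1) = 1.089538; V(3,+2) = 2.925946; V(3,+3) = 6.440549
Backward induction: V(k, j) = exp(-r*dt) * [p_u * V(k+1, j+1) + p_m * V(k+1, j) + p_d * V(k+1, j-1)]
  V(2,-2) = exp(-r*dt) * [p_u*0.000000 + p_m*0.000000 + p_d*0.000000] = 0.000000
  V(2,-1) = exp(-r*dt) * [p_u*0.130000 + p_m*0.000000 + p_d*0.000000] = 0.017197
  V(2,+0) = exp(-r*dt) * [p_u*1.089538 + p_m*0.130000 + p_d*0.000000] = 0.228153
  V(2,+1) = exp(-r*dt) * [p_u*2.925946 + p_m*1.089538 + p_d*0.130000] = 1.116066
  V(2,+2) = exp(-r*dt) * [p_u*6.440549 + p_m*2.925946 + p_d*1.089538] = 2.951053
  V(1,-1) = exp(-r*dt) * [p_u*0.228153 + p_m*0.017197 + p_d*0.000000] = 0.041297
  V(1,+0) = exp(-r*dt) * [p_u*1.116066 + p_m*0.228153 + p_d*0.017197] = 0.298383
  V(1,+1) = exp(-r*dt) * [p_u*2.951053 + p_m*1.116066 + p_d*0.228153] = 1.155267
  V(0,+0) = exp(-r*dt) * [p_u*1.155267 + p_m*0.298383 + p_d*0.041297] = 0.353560


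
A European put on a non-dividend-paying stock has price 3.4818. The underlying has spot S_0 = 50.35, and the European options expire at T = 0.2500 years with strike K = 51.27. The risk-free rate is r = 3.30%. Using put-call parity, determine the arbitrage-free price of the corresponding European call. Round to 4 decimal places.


Answer: Call price = 2.9830

Derivation:
Put-call parity: C - P = S_0 * exp(-qT) - K * exp(-rT).
S_0 * exp(-qT) = 50.3500 * 1.00000000 = 50.35000000
K * exp(-rT) = 51.2700 * 0.99178394 = 50.84876249
C = P + S*exp(-qT) - K*exp(-rT)
C = 3.4818 + 50.35000000 - 50.84876249 = 2.9830


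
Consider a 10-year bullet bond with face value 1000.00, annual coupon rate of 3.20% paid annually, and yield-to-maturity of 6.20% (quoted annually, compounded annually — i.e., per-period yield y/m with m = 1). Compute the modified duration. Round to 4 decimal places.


Coupon per period c = face * coupon_rate / m = 32.000000
Periods per year m = 1; per-period yield y/m = 0.062000
Number of cashflows N = 10
Cashflows (t years, CF_t, discount factor 1/(1+y/m)^(m*t), PV):
  t = 1.0000: CF_t = 32.000000, DF = 0.941620, PV = 30.131827
  t = 2.0000: CF_t = 32.000000, DF = 0.886647, PV = 28.372718
  t = 3.0000: CF_t = 32.000000, DF = 0.834885, PV = 26.716307
  t = 4.0000: CF_t = 32.000000, DF = 0.786144, PV = 25.156598
  t = 5.0000: CF_t = 32.000000, DF = 0.740248, PV = 23.687945
  t = 6.0000: CF_t = 32.000000, DF = 0.697032, PV = 22.305033
  t = 7.0000: CF_t = 32.000000, DF = 0.656339, PV = 21.002856
  t = 8.0000: CF_t = 32.000000, DF = 0.618022, PV = 19.776701
  t = 9.0000: CF_t = 32.000000, DF = 0.581942, PV = 18.622129
  t = 10.0000: CF_t = 1032.000000, DF = 0.547968, PV = 565.502501
Price P = sum_t PV_t = 781.274616
First compute Macaulay numerator sum_t t * PV_t:
  t * PV_t at t = 1.0000: 30.131827
  t * PV_t at t = 2.0000: 56.745436
  t * PV_t at t = 3.0000: 80.148922
  t * PV_t at t = 4.0000: 100.626392
  t * PV_t at t = 5.0000: 118.439727
  t * PV_t at t = 6.0000: 133.830200
  t * PV_t at t = 7.0000: 147.019994
  t * PV_t at t = 8.0000: 158.213607
  t * PV_t at t = 9.0000: 167.599160
  t * PV_t at t = 10.0000: 5655.025008
Macaulay duration D = 6647.780274 / 781.274616 = 8.508891
Modified duration = D / (1 + y/m) = 8.508891 / (1 + 0.062000) = 8.012138

Answer: Modified duration = 8.0121


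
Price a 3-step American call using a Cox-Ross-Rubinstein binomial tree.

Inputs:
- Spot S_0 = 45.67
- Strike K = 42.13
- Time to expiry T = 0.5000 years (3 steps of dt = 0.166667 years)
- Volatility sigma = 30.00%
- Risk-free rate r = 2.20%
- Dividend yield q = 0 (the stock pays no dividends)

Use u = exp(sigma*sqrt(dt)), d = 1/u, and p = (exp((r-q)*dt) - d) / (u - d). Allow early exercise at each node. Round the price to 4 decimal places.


dt = T/N = 0.166667
u = exp(sigma*sqrt(dt)) = 1.130290; d = 1/u = 0.884728
p = (exp((r-q)*dt) - d) / (u - d) = 0.484379
Discount per step: exp(-r*dt) = 0.996340
Stock lattice S(k, i) with i counting down-moves:
  k=0: S(0,0) = 45.6700
  k=1: S(1,0) = 51.6204; S(1,1) = 40.4055
  k=2: S(2,0) = 58.3460; S(2,1) = 45.6700; S(2,2) = 35.7479
  k=3: S(3,0) = 65.9479; S(3,1) = 51.6204; S(3,2) = 40.4055; S(3,3) = 31.6272
Terminal payoffs V(N, i) = max(S_T - K, 0):
  V(3,0) = 23.817903; V(3,1) = 9.490357; V(3,2) = 0.000000; V(3,3) = 0.000000
Backward induction: V(k, i) = exp(-r*dt) * [p * V(k+1, i) + (1-p) * V(k+1, i+1)]; then take max(V_cont, immediate exercise) for American.
  V(2,0) = exp(-r*dt) * [p*23.817903 + (1-p)*9.490357] = 16.370182; exercise = 16.215988; V(2,0) = max -> 16.370182
  V(2,1) = exp(-r*dt) * [p*9.490357 + (1-p)*0.000000] = 4.580103; exercise = 3.540000; V(2,1) = max -> 4.580103
  V(2,2) = exp(-r*dt) * [p*0.000000 + (1-p)*0.000000] = 0.000000; exercise = 0.000000; V(2,2) = max -> 0.000000
  V(1,0) = exp(-r*dt) * [p*16.370182 + (1-p)*4.580103] = 10.253302; exercise = 9.490357; V(1,0) = max -> 10.253302
  V(1,1) = exp(-r*dt) * [p*4.580103 + (1-p)*0.000000] = 2.210385; exercise = 0.000000; V(1,1) = max -> 2.210385
  V(0,0) = exp(-r*dt) * [p*10.253302 + (1-p)*2.210385] = 6.083855; exercise = 3.540000; V(0,0) = max -> 6.083855

Answer: Price = V(0,0) = 6.0839


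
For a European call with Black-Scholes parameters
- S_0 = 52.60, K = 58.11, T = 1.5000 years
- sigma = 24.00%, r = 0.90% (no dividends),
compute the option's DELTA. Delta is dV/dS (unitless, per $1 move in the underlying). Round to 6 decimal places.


Answer: Delta = 0.441952

Derivation:
d1 = -0.1460224062; d2 = -0.4399611753
phi(d1) = 0.3947116405; exp(-qT) = 1.0000000000; exp(-rT) = 0.9865907163
N(d1) = 0.4419518502
Delta = exp(-qT) * N(d1) = 1.0000000000 * 0.4419518502 = 0.441952
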